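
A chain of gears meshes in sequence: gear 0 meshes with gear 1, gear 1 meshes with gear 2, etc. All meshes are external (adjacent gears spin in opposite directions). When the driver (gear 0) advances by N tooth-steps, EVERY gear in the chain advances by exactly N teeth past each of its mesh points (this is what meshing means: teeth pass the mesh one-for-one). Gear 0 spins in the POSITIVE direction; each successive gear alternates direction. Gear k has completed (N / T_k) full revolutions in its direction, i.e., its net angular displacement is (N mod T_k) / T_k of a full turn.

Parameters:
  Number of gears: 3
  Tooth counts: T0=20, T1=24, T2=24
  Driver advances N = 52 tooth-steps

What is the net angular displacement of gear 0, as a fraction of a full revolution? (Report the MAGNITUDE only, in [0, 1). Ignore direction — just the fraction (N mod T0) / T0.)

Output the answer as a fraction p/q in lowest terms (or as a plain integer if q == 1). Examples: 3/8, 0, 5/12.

Answer: 3/5

Derivation:
Chain of 3 gears, tooth counts: [20, 24, 24]
  gear 0: T0=20, direction=positive, advance = 52 mod 20 = 12 teeth = 12/20 turn
  gear 1: T1=24, direction=negative, advance = 52 mod 24 = 4 teeth = 4/24 turn
  gear 2: T2=24, direction=positive, advance = 52 mod 24 = 4 teeth = 4/24 turn
Gear 0: 52 mod 20 = 12
Fraction = 12 / 20 = 3/5 (gcd(12,20)=4) = 3/5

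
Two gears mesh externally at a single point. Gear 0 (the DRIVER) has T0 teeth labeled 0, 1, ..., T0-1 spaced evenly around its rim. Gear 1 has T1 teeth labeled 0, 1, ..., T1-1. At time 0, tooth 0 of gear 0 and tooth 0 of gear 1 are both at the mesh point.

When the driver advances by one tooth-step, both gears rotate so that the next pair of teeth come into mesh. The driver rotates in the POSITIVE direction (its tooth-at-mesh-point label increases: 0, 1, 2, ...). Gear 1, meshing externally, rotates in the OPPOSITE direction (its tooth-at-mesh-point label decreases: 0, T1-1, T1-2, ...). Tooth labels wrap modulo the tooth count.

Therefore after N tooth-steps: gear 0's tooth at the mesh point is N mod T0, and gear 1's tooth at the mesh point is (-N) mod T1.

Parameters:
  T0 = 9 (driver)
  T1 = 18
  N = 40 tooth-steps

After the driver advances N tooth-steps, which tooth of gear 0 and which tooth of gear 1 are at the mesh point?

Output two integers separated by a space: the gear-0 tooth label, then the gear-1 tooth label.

Answer: 4 14

Derivation:
Gear 0 (driver, T0=9): tooth at mesh = N mod T0
  40 = 4 * 9 + 4, so 40 mod 9 = 4
  gear 0 tooth = 4
Gear 1 (driven, T1=18): tooth at mesh = (-N) mod T1
  40 = 2 * 18 + 4, so 40 mod 18 = 4
  (-40) mod 18 = (-4) mod 18 = 18 - 4 = 14
Mesh after 40 steps: gear-0 tooth 4 meets gear-1 tooth 14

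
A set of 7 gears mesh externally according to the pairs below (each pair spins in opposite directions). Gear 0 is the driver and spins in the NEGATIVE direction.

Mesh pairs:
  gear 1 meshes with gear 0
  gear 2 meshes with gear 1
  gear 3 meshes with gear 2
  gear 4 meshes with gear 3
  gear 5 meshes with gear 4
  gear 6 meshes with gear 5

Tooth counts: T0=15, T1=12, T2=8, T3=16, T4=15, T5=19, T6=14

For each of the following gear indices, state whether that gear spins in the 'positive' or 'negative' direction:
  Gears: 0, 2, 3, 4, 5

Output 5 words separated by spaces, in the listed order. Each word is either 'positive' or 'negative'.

Answer: negative negative positive negative positive

Derivation:
Gear 0 (driver): negative (depth 0)
  gear 1: meshes with gear 0 -> depth 1 -> positive (opposite of gear 0)
  gear 2: meshes with gear 1 -> depth 2 -> negative (opposite of gear 1)
  gear 3: meshes with gear 2 -> depth 3 -> positive (opposite of gear 2)
  gear 4: meshes with gear 3 -> depth 4 -> negative (opposite of gear 3)
  gear 5: meshes with gear 4 -> depth 5 -> positive (opposite of gear 4)
  gear 6: meshes with gear 5 -> depth 6 -> negative (opposite of gear 5)
Queried indices 0, 2, 3, 4, 5 -> negative, negative, positive, negative, positive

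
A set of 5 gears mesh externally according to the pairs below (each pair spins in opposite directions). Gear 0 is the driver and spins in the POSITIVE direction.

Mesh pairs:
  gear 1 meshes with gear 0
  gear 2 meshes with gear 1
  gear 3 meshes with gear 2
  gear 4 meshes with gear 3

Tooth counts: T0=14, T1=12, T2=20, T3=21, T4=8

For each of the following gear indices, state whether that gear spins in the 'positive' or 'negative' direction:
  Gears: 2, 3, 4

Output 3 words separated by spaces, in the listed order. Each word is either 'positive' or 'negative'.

Answer: positive negative positive

Derivation:
Gear 0 (driver): positive (depth 0)
  gear 1: meshes with gear 0 -> depth 1 -> negative (opposite of gear 0)
  gear 2: meshes with gear 1 -> depth 2 -> positive (opposite of gear 1)
  gear 3: meshes with gear 2 -> depth 3 -> negative (opposite of gear 2)
  gear 4: meshes with gear 3 -> depth 4 -> positive (opposite of gear 3)
Queried indices 2, 3, 4 -> positive, negative, positive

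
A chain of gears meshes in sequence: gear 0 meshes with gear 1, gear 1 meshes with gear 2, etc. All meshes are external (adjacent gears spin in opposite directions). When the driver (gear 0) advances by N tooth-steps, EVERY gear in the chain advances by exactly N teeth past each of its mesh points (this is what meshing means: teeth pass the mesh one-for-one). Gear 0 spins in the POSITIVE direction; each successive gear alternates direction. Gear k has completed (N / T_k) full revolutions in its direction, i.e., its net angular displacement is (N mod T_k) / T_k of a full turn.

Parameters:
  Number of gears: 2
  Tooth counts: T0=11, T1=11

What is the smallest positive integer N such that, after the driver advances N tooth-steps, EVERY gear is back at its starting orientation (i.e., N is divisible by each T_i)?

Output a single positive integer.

Answer: 11

Derivation:
Gear k returns to start when N is a multiple of T_k.
All gears at start simultaneously when N is a common multiple of [11, 11]; the smallest such N is lcm(11, 11).
Start: lcm = T0 = 11
Fold in T1=11: gcd(11, 11) = 11; lcm(11, 11) = 11 * 11 / 11 = 121 / 11 = 11
Full cycle length = 11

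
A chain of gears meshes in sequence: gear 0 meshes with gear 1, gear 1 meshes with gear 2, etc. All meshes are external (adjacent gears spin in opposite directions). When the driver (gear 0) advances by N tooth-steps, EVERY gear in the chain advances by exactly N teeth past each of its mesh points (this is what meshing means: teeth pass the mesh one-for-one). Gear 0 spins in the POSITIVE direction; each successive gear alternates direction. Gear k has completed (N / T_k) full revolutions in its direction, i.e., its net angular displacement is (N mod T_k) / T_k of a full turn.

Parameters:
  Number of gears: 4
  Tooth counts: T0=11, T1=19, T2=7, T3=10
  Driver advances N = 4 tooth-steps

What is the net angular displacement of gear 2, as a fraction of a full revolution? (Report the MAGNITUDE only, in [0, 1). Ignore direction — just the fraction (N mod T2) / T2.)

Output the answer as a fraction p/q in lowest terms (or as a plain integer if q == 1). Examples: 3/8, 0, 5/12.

Chain of 4 gears, tooth counts: [11, 19, 7, 10]
  gear 0: T0=11, direction=positive, advance = 4 mod 11 = 4 teeth = 4/11 turn
  gear 1: T1=19, direction=negative, advance = 4 mod 19 = 4 teeth = 4/19 turn
  gear 2: T2=7, direction=positive, advance = 4 mod 7 = 4 teeth = 4/7 turn
  gear 3: T3=10, direction=negative, advance = 4 mod 10 = 4 teeth = 4/10 turn
Gear 2: 4 mod 7 = 4
Fraction = 4 / 7 = 4/7 (gcd(4,7)=1) = 4/7

Answer: 4/7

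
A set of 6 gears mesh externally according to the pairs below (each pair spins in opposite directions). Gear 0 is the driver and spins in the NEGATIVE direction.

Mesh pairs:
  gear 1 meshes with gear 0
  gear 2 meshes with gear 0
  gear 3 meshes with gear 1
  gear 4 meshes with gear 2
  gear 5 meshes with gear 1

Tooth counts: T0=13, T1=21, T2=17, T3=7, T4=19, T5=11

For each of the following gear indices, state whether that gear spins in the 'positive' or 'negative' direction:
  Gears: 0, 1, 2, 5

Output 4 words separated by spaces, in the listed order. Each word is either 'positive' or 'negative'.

Gear 0 (driver): negative (depth 0)
  gear 1: meshes with gear 0 -> depth 1 -> positive (opposite of gear 0)
  gear 2: meshes with gear 0 -> depth 1 -> positive (opposite of gear 0)
  gear 3: meshes with gear 1 -> depth 2 -> negative (opposite of gear 1)
  gear 4: meshes with gear 2 -> depth 2 -> negative (opposite of gear 2)
  gear 5: meshes with gear 1 -> depth 2 -> negative (opposite of gear 1)
Queried indices 0, 1, 2, 5 -> negative, positive, positive, negative

Answer: negative positive positive negative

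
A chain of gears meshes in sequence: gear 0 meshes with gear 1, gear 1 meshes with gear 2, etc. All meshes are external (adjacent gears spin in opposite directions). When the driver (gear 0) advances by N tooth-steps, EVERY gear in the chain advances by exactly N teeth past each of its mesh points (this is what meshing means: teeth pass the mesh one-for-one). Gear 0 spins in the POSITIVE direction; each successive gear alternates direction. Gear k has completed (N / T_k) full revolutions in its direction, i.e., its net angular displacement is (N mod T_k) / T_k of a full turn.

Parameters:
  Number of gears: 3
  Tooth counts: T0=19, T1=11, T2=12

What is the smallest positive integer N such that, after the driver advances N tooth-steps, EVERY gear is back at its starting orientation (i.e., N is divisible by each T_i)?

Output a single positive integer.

Answer: 2508

Derivation:
Gear k returns to start when N is a multiple of T_k.
All gears at start simultaneously when N is a common multiple of [19, 11, 12]; the smallest such N is lcm(19, 11, 12).
Start: lcm = T0 = 19
Fold in T1=11: gcd(19, 11) = 1; lcm(19, 11) = 19 * 11 / 1 = 209 / 1 = 209
Fold in T2=12: gcd(209, 12) = 1; lcm(209, 12) = 209 * 12 / 1 = 2508 / 1 = 2508
Full cycle length = 2508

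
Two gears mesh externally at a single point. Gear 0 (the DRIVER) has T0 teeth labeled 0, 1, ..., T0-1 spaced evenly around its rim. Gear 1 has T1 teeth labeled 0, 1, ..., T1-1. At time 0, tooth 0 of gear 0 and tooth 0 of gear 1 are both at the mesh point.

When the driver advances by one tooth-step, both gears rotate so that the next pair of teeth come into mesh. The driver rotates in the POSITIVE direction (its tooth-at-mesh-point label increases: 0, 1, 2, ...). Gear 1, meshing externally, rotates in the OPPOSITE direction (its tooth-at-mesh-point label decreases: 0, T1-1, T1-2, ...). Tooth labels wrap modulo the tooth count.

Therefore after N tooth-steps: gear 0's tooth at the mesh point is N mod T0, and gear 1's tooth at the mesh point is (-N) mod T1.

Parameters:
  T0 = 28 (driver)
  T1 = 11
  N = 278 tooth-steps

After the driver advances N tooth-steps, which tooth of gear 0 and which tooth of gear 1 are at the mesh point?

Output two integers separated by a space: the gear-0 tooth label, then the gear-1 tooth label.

Gear 0 (driver, T0=28): tooth at mesh = N mod T0
  278 = 9 * 28 + 26, so 278 mod 28 = 26
  gear 0 tooth = 26
Gear 1 (driven, T1=11): tooth at mesh = (-N) mod T1
  278 = 25 * 11 + 3, so 278 mod 11 = 3
  (-278) mod 11 = (-3) mod 11 = 11 - 3 = 8
Mesh after 278 steps: gear-0 tooth 26 meets gear-1 tooth 8

Answer: 26 8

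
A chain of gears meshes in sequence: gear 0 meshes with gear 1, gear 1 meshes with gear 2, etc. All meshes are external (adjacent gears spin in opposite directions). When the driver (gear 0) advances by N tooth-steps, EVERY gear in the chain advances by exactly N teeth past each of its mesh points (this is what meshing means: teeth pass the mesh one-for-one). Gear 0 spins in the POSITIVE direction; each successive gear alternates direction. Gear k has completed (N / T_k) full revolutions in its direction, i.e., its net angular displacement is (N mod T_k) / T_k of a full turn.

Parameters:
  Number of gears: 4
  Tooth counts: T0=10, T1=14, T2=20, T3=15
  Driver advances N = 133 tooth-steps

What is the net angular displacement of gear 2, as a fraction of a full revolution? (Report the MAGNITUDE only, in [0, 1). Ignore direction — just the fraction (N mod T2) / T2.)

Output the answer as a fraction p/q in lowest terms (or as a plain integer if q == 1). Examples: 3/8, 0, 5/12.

Chain of 4 gears, tooth counts: [10, 14, 20, 15]
  gear 0: T0=10, direction=positive, advance = 133 mod 10 = 3 teeth = 3/10 turn
  gear 1: T1=14, direction=negative, advance = 133 mod 14 = 7 teeth = 7/14 turn
  gear 2: T2=20, direction=positive, advance = 133 mod 20 = 13 teeth = 13/20 turn
  gear 3: T3=15, direction=negative, advance = 133 mod 15 = 13 teeth = 13/15 turn
Gear 2: 133 mod 20 = 13
Fraction = 13 / 20 = 13/20 (gcd(13,20)=1) = 13/20

Answer: 13/20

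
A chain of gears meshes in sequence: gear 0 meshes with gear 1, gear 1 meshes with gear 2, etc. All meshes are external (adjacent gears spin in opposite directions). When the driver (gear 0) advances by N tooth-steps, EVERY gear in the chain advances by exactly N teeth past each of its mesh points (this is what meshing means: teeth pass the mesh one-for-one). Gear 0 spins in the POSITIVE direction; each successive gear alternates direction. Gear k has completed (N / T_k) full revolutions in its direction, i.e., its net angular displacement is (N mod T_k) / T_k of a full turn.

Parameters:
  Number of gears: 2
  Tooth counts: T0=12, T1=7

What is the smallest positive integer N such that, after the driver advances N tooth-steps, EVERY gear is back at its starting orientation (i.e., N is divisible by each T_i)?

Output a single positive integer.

Answer: 84

Derivation:
Gear k returns to start when N is a multiple of T_k.
All gears at start simultaneously when N is a common multiple of [12, 7]; the smallest such N is lcm(12, 7).
Start: lcm = T0 = 12
Fold in T1=7: gcd(12, 7) = 1; lcm(12, 7) = 12 * 7 / 1 = 84 / 1 = 84
Full cycle length = 84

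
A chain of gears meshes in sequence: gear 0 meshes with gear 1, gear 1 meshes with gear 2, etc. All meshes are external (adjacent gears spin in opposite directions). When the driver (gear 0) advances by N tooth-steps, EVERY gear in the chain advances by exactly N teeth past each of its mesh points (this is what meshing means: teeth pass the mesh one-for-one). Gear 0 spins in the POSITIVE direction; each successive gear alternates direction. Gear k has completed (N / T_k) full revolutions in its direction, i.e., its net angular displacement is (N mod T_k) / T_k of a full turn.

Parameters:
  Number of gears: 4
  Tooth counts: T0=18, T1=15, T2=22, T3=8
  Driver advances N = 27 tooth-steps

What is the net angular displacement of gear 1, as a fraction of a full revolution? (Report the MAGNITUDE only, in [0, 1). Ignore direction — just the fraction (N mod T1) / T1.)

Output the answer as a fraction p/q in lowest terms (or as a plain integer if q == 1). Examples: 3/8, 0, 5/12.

Chain of 4 gears, tooth counts: [18, 15, 22, 8]
  gear 0: T0=18, direction=positive, advance = 27 mod 18 = 9 teeth = 9/18 turn
  gear 1: T1=15, direction=negative, advance = 27 mod 15 = 12 teeth = 12/15 turn
  gear 2: T2=22, direction=positive, advance = 27 mod 22 = 5 teeth = 5/22 turn
  gear 3: T3=8, direction=negative, advance = 27 mod 8 = 3 teeth = 3/8 turn
Gear 1: 27 mod 15 = 12
Fraction = 12 / 15 = 4/5 (gcd(12,15)=3) = 4/5

Answer: 4/5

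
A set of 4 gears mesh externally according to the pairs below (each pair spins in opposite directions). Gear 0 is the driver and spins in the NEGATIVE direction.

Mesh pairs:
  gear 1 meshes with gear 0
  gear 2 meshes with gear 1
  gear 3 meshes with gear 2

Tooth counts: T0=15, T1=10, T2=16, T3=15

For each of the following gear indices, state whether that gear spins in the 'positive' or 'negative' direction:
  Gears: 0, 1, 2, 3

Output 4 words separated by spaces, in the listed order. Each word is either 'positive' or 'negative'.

Gear 0 (driver): negative (depth 0)
  gear 1: meshes with gear 0 -> depth 1 -> positive (opposite of gear 0)
  gear 2: meshes with gear 1 -> depth 2 -> negative (opposite of gear 1)
  gear 3: meshes with gear 2 -> depth 3 -> positive (opposite of gear 2)
Queried indices 0, 1, 2, 3 -> negative, positive, negative, positive

Answer: negative positive negative positive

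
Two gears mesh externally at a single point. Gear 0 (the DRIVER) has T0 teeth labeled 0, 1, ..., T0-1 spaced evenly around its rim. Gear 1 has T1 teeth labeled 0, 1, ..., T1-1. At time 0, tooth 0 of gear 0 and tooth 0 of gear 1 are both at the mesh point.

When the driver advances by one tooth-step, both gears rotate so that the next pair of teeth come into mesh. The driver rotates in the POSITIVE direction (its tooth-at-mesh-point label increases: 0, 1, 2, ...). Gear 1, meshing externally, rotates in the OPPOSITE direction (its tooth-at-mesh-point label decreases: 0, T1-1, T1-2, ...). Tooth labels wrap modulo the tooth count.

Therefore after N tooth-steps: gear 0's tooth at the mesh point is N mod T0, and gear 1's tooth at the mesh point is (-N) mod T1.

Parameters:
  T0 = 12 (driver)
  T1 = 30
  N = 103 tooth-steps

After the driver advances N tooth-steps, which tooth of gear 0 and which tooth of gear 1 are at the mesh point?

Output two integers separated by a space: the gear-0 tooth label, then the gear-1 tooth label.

Gear 0 (driver, T0=12): tooth at mesh = N mod T0
  103 = 8 * 12 + 7, so 103 mod 12 = 7
  gear 0 tooth = 7
Gear 1 (driven, T1=30): tooth at mesh = (-N) mod T1
  103 = 3 * 30 + 13, so 103 mod 30 = 13
  (-103) mod 30 = (-13) mod 30 = 30 - 13 = 17
Mesh after 103 steps: gear-0 tooth 7 meets gear-1 tooth 17

Answer: 7 17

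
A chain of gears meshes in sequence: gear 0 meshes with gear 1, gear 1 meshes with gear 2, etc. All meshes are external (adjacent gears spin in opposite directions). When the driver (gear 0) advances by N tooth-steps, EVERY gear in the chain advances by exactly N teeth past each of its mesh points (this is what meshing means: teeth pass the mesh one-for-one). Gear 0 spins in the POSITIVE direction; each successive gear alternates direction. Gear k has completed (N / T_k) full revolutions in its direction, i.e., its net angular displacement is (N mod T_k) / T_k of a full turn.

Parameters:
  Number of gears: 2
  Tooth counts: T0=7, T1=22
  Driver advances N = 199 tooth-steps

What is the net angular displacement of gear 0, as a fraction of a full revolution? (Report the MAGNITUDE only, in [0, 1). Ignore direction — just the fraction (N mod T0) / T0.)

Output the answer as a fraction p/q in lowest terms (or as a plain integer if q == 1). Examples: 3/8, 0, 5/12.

Answer: 3/7

Derivation:
Chain of 2 gears, tooth counts: [7, 22]
  gear 0: T0=7, direction=positive, advance = 199 mod 7 = 3 teeth = 3/7 turn
  gear 1: T1=22, direction=negative, advance = 199 mod 22 = 1 teeth = 1/22 turn
Gear 0: 199 mod 7 = 3
Fraction = 3 / 7 = 3/7 (gcd(3,7)=1) = 3/7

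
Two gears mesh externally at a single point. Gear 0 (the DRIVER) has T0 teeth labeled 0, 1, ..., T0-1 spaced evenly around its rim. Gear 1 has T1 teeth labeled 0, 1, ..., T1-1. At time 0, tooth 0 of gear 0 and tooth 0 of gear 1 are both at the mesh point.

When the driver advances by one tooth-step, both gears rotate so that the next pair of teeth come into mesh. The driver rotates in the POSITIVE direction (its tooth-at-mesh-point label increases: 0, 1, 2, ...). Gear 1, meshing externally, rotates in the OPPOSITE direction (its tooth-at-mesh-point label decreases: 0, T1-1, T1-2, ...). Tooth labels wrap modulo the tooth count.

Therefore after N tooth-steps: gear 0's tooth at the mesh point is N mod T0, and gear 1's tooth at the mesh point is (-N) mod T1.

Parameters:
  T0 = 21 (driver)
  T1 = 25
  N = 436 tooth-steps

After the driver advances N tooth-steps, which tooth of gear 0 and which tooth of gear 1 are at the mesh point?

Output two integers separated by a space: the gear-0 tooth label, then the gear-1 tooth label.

Answer: 16 14

Derivation:
Gear 0 (driver, T0=21): tooth at mesh = N mod T0
  436 = 20 * 21 + 16, so 436 mod 21 = 16
  gear 0 tooth = 16
Gear 1 (driven, T1=25): tooth at mesh = (-N) mod T1
  436 = 17 * 25 + 11, so 436 mod 25 = 11
  (-436) mod 25 = (-11) mod 25 = 25 - 11 = 14
Mesh after 436 steps: gear-0 tooth 16 meets gear-1 tooth 14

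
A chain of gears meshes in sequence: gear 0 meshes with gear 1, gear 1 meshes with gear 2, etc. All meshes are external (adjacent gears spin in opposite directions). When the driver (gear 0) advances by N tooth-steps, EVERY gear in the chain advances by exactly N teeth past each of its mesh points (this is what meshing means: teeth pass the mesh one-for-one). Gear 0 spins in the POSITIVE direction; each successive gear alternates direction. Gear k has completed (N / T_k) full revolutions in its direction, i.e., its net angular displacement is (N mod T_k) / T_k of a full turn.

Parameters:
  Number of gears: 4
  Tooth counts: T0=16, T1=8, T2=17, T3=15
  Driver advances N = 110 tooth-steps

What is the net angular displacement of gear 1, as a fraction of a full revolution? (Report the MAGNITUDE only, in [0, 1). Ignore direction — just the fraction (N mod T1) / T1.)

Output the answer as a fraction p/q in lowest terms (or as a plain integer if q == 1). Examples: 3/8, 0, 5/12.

Chain of 4 gears, tooth counts: [16, 8, 17, 15]
  gear 0: T0=16, direction=positive, advance = 110 mod 16 = 14 teeth = 14/16 turn
  gear 1: T1=8, direction=negative, advance = 110 mod 8 = 6 teeth = 6/8 turn
  gear 2: T2=17, direction=positive, advance = 110 mod 17 = 8 teeth = 8/17 turn
  gear 3: T3=15, direction=negative, advance = 110 mod 15 = 5 teeth = 5/15 turn
Gear 1: 110 mod 8 = 6
Fraction = 6 / 8 = 3/4 (gcd(6,8)=2) = 3/4

Answer: 3/4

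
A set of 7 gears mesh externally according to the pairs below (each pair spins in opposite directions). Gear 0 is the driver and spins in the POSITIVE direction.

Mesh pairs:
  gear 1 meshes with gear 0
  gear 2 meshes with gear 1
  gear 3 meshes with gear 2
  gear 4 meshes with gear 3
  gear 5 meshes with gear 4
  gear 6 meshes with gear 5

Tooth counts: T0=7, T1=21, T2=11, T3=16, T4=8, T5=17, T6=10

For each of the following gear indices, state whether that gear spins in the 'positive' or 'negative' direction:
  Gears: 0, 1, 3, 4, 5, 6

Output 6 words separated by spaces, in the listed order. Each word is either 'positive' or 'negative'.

Answer: positive negative negative positive negative positive

Derivation:
Gear 0 (driver): positive (depth 0)
  gear 1: meshes with gear 0 -> depth 1 -> negative (opposite of gear 0)
  gear 2: meshes with gear 1 -> depth 2 -> positive (opposite of gear 1)
  gear 3: meshes with gear 2 -> depth 3 -> negative (opposite of gear 2)
  gear 4: meshes with gear 3 -> depth 4 -> positive (opposite of gear 3)
  gear 5: meshes with gear 4 -> depth 5 -> negative (opposite of gear 4)
  gear 6: meshes with gear 5 -> depth 6 -> positive (opposite of gear 5)
Queried indices 0, 1, 3, 4, 5, 6 -> positive, negative, negative, positive, negative, positive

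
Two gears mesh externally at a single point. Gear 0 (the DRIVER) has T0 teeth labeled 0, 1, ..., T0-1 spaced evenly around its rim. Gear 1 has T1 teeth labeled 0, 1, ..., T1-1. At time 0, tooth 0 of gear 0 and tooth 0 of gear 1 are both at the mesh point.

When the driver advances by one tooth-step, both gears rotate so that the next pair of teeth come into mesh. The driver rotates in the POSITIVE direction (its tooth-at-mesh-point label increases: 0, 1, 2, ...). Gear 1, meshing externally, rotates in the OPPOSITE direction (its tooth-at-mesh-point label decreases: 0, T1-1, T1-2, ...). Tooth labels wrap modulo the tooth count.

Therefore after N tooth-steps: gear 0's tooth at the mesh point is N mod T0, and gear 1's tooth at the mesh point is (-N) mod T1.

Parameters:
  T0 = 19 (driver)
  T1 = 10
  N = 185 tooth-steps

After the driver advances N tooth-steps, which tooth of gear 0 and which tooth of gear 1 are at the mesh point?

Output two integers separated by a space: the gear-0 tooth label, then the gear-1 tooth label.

Answer: 14 5

Derivation:
Gear 0 (driver, T0=19): tooth at mesh = N mod T0
  185 = 9 * 19 + 14, so 185 mod 19 = 14
  gear 0 tooth = 14
Gear 1 (driven, T1=10): tooth at mesh = (-N) mod T1
  185 = 18 * 10 + 5, so 185 mod 10 = 5
  (-185) mod 10 = (-5) mod 10 = 10 - 5 = 5
Mesh after 185 steps: gear-0 tooth 14 meets gear-1 tooth 5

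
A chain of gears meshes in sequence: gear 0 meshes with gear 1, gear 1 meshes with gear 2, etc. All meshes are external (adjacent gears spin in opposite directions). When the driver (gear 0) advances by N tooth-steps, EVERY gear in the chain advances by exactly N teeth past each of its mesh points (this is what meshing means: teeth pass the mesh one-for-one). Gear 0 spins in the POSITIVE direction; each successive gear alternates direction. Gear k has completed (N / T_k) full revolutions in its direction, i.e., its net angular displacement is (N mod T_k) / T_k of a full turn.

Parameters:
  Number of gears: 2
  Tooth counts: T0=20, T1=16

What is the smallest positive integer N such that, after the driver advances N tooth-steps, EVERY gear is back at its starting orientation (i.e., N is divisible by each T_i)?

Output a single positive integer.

Gear k returns to start when N is a multiple of T_k.
All gears at start simultaneously when N is a common multiple of [20, 16]; the smallest such N is lcm(20, 16).
Start: lcm = T0 = 20
Fold in T1=16: gcd(20, 16) = 4; lcm(20, 16) = 20 * 16 / 4 = 320 / 4 = 80
Full cycle length = 80

Answer: 80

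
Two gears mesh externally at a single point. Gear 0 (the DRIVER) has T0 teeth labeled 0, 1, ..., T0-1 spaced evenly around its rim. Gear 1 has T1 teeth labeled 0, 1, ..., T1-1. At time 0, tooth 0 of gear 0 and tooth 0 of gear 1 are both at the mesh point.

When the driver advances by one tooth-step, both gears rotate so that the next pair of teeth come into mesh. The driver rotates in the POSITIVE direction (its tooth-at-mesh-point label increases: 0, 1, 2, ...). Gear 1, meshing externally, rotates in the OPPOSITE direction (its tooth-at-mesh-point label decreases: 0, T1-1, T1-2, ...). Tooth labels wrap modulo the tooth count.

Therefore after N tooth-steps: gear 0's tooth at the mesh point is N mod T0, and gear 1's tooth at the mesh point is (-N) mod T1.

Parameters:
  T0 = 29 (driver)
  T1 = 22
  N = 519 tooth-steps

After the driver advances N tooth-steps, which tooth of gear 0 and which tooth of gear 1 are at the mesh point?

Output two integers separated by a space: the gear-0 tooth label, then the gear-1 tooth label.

Answer: 26 9

Derivation:
Gear 0 (driver, T0=29): tooth at mesh = N mod T0
  519 = 17 * 29 + 26, so 519 mod 29 = 26
  gear 0 tooth = 26
Gear 1 (driven, T1=22): tooth at mesh = (-N) mod T1
  519 = 23 * 22 + 13, so 519 mod 22 = 13
  (-519) mod 22 = (-13) mod 22 = 22 - 13 = 9
Mesh after 519 steps: gear-0 tooth 26 meets gear-1 tooth 9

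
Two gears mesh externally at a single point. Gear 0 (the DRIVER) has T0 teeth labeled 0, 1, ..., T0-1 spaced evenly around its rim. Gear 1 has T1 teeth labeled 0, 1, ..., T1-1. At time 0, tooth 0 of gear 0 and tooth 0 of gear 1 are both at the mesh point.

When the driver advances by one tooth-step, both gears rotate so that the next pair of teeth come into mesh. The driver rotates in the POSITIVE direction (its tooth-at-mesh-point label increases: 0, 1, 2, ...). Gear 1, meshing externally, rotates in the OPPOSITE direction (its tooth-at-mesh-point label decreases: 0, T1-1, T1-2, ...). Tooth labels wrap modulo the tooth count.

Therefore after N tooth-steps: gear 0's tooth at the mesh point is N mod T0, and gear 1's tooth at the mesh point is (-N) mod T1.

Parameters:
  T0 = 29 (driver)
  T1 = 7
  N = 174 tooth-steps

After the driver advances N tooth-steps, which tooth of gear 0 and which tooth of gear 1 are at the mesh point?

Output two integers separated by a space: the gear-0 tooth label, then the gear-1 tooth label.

Answer: 0 1

Derivation:
Gear 0 (driver, T0=29): tooth at mesh = N mod T0
  174 = 6 * 29 + 0, so 174 mod 29 = 0
  gear 0 tooth = 0
Gear 1 (driven, T1=7): tooth at mesh = (-N) mod T1
  174 = 24 * 7 + 6, so 174 mod 7 = 6
  (-174) mod 7 = (-6) mod 7 = 7 - 6 = 1
Mesh after 174 steps: gear-0 tooth 0 meets gear-1 tooth 1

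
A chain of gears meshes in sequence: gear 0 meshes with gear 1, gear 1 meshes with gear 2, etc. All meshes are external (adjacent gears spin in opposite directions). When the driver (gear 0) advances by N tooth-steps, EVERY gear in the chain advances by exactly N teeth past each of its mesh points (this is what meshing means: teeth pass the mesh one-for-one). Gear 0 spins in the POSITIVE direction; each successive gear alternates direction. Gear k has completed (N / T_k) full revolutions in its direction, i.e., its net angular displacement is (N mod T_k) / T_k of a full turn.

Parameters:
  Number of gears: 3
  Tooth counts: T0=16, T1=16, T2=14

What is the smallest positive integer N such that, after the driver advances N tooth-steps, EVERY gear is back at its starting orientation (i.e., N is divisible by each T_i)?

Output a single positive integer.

Gear k returns to start when N is a multiple of T_k.
All gears at start simultaneously when N is a common multiple of [16, 16, 14]; the smallest such N is lcm(16, 16, 14).
Start: lcm = T0 = 16
Fold in T1=16: gcd(16, 16) = 16; lcm(16, 16) = 16 * 16 / 16 = 256 / 16 = 16
Fold in T2=14: gcd(16, 14) = 2; lcm(16, 14) = 16 * 14 / 2 = 224 / 2 = 112
Full cycle length = 112

Answer: 112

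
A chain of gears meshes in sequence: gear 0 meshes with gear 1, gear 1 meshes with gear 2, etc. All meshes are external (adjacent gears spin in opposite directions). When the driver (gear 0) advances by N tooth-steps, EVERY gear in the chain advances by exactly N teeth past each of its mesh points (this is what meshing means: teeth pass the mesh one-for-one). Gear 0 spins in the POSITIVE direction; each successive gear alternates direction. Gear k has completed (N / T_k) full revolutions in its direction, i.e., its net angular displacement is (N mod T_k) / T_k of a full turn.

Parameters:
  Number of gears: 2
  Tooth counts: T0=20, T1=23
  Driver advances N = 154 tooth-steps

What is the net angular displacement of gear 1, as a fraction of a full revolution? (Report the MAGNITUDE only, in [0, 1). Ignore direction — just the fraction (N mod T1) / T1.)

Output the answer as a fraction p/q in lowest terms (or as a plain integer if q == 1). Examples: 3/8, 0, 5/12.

Chain of 2 gears, tooth counts: [20, 23]
  gear 0: T0=20, direction=positive, advance = 154 mod 20 = 14 teeth = 14/20 turn
  gear 1: T1=23, direction=negative, advance = 154 mod 23 = 16 teeth = 16/23 turn
Gear 1: 154 mod 23 = 16
Fraction = 16 / 23 = 16/23 (gcd(16,23)=1) = 16/23

Answer: 16/23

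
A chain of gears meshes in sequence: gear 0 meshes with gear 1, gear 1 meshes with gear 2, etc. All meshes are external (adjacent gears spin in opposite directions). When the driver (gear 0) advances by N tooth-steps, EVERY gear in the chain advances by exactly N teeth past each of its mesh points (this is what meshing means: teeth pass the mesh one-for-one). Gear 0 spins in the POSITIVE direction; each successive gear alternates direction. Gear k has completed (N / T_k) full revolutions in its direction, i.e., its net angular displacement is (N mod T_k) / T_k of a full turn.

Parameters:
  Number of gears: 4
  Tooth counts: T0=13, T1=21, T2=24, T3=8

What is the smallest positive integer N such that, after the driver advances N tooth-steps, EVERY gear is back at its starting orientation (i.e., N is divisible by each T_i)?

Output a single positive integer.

Answer: 2184

Derivation:
Gear k returns to start when N is a multiple of T_k.
All gears at start simultaneously when N is a common multiple of [13, 21, 24, 8]; the smallest such N is lcm(13, 21, 24, 8).
Start: lcm = T0 = 13
Fold in T1=21: gcd(13, 21) = 1; lcm(13, 21) = 13 * 21 / 1 = 273 / 1 = 273
Fold in T2=24: gcd(273, 24) = 3; lcm(273, 24) = 273 * 24 / 3 = 6552 / 3 = 2184
Fold in T3=8: gcd(2184, 8) = 8; lcm(2184, 8) = 2184 * 8 / 8 = 17472 / 8 = 2184
Full cycle length = 2184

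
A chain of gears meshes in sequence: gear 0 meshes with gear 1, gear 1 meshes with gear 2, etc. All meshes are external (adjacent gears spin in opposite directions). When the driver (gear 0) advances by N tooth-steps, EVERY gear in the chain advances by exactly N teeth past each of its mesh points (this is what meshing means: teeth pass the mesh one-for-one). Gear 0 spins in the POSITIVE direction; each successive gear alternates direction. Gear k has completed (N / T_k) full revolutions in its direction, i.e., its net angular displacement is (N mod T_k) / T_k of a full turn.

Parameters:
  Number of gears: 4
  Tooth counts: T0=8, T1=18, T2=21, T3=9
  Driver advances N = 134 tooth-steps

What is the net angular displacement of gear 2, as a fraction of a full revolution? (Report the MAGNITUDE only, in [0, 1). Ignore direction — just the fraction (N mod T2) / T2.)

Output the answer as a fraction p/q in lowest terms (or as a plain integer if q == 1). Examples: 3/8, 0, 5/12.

Chain of 4 gears, tooth counts: [8, 18, 21, 9]
  gear 0: T0=8, direction=positive, advance = 134 mod 8 = 6 teeth = 6/8 turn
  gear 1: T1=18, direction=negative, advance = 134 mod 18 = 8 teeth = 8/18 turn
  gear 2: T2=21, direction=positive, advance = 134 mod 21 = 8 teeth = 8/21 turn
  gear 3: T3=9, direction=negative, advance = 134 mod 9 = 8 teeth = 8/9 turn
Gear 2: 134 mod 21 = 8
Fraction = 8 / 21 = 8/21 (gcd(8,21)=1) = 8/21

Answer: 8/21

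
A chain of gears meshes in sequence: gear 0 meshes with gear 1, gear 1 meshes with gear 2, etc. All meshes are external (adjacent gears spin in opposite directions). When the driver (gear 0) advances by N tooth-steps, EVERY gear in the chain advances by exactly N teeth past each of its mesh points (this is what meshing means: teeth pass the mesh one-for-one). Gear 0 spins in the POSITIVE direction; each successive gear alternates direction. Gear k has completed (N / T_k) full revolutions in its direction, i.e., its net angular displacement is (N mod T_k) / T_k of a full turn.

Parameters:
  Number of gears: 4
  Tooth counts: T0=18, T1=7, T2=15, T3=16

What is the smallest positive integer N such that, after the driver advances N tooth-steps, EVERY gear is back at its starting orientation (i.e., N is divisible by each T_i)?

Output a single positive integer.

Gear k returns to start when N is a multiple of T_k.
All gears at start simultaneously when N is a common multiple of [18, 7, 15, 16]; the smallest such N is lcm(18, 7, 15, 16).
Start: lcm = T0 = 18
Fold in T1=7: gcd(18, 7) = 1; lcm(18, 7) = 18 * 7 / 1 = 126 / 1 = 126
Fold in T2=15: gcd(126, 15) = 3; lcm(126, 15) = 126 * 15 / 3 = 1890 / 3 = 630
Fold in T3=16: gcd(630, 16) = 2; lcm(630, 16) = 630 * 16 / 2 = 10080 / 2 = 5040
Full cycle length = 5040

Answer: 5040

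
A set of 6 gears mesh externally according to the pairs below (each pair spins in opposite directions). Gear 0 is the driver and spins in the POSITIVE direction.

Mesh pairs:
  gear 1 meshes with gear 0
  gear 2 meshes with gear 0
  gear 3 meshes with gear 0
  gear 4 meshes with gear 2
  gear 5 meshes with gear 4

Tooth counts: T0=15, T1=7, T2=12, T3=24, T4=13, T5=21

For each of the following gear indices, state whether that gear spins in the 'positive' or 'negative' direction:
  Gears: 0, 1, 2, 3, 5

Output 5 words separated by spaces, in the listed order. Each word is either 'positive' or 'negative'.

Answer: positive negative negative negative negative

Derivation:
Gear 0 (driver): positive (depth 0)
  gear 1: meshes with gear 0 -> depth 1 -> negative (opposite of gear 0)
  gear 2: meshes with gear 0 -> depth 1 -> negative (opposite of gear 0)
  gear 3: meshes with gear 0 -> depth 1 -> negative (opposite of gear 0)
  gear 4: meshes with gear 2 -> depth 2 -> positive (opposite of gear 2)
  gear 5: meshes with gear 4 -> depth 3 -> negative (opposite of gear 4)
Queried indices 0, 1, 2, 3, 5 -> positive, negative, negative, negative, negative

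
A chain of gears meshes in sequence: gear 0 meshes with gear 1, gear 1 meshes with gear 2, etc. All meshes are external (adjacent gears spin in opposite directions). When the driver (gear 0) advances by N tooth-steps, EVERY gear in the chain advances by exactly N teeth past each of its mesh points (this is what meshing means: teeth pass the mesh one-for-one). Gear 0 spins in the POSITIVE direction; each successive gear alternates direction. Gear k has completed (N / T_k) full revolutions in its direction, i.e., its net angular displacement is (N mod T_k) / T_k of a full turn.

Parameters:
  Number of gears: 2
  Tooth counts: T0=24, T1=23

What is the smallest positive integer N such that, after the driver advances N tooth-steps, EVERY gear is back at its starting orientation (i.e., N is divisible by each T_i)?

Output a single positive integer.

Gear k returns to start when N is a multiple of T_k.
All gears at start simultaneously when N is a common multiple of [24, 23]; the smallest such N is lcm(24, 23).
Start: lcm = T0 = 24
Fold in T1=23: gcd(24, 23) = 1; lcm(24, 23) = 24 * 23 / 1 = 552 / 1 = 552
Full cycle length = 552

Answer: 552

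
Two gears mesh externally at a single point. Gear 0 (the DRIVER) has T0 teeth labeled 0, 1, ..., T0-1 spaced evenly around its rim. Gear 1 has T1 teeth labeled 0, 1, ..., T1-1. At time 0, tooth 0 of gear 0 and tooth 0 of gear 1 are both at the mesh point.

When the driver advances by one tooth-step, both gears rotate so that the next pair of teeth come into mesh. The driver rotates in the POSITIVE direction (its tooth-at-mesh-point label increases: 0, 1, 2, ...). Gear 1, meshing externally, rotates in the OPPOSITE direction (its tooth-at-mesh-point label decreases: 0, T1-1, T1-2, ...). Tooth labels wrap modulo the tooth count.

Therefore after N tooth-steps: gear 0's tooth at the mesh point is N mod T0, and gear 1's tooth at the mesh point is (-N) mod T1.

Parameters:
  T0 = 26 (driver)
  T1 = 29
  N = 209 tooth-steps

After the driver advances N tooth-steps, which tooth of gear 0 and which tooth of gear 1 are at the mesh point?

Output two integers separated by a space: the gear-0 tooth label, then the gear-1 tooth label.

Answer: 1 23

Derivation:
Gear 0 (driver, T0=26): tooth at mesh = N mod T0
  209 = 8 * 26 + 1, so 209 mod 26 = 1
  gear 0 tooth = 1
Gear 1 (driven, T1=29): tooth at mesh = (-N) mod T1
  209 = 7 * 29 + 6, so 209 mod 29 = 6
  (-209) mod 29 = (-6) mod 29 = 29 - 6 = 23
Mesh after 209 steps: gear-0 tooth 1 meets gear-1 tooth 23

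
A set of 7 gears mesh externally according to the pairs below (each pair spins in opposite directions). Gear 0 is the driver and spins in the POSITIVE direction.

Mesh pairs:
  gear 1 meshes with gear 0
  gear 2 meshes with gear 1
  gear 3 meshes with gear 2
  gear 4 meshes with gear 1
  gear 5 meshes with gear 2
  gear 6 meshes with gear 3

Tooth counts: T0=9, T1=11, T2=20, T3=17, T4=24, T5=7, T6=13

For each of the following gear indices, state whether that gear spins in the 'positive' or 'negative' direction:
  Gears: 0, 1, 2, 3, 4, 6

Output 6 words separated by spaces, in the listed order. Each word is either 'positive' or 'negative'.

Gear 0 (driver): positive (depth 0)
  gear 1: meshes with gear 0 -> depth 1 -> negative (opposite of gear 0)
  gear 2: meshes with gear 1 -> depth 2 -> positive (opposite of gear 1)
  gear 3: meshes with gear 2 -> depth 3 -> negative (opposite of gear 2)
  gear 4: meshes with gear 1 -> depth 2 -> positive (opposite of gear 1)
  gear 5: meshes with gear 2 -> depth 3 -> negative (opposite of gear 2)
  gear 6: meshes with gear 3 -> depth 4 -> positive (opposite of gear 3)
Queried indices 0, 1, 2, 3, 4, 6 -> positive, negative, positive, negative, positive, positive

Answer: positive negative positive negative positive positive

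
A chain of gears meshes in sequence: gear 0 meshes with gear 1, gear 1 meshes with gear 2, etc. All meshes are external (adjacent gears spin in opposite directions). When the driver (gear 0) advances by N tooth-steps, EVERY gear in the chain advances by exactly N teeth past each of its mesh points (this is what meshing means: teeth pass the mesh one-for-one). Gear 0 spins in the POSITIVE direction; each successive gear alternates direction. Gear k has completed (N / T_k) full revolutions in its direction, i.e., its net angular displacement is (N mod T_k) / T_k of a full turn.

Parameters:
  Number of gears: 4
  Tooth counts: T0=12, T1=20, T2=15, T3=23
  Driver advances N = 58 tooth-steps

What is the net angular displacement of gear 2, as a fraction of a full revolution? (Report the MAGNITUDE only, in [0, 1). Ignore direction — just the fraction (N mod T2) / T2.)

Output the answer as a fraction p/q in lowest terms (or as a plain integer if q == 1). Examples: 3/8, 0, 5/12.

Chain of 4 gears, tooth counts: [12, 20, 15, 23]
  gear 0: T0=12, direction=positive, advance = 58 mod 12 = 10 teeth = 10/12 turn
  gear 1: T1=20, direction=negative, advance = 58 mod 20 = 18 teeth = 18/20 turn
  gear 2: T2=15, direction=positive, advance = 58 mod 15 = 13 teeth = 13/15 turn
  gear 3: T3=23, direction=negative, advance = 58 mod 23 = 12 teeth = 12/23 turn
Gear 2: 58 mod 15 = 13
Fraction = 13 / 15 = 13/15 (gcd(13,15)=1) = 13/15

Answer: 13/15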